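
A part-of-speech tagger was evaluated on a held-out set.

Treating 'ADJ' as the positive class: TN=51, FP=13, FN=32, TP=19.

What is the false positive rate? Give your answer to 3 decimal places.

FPR = FP/(FP+TN) = 13/(13+51) = 0.203

0.203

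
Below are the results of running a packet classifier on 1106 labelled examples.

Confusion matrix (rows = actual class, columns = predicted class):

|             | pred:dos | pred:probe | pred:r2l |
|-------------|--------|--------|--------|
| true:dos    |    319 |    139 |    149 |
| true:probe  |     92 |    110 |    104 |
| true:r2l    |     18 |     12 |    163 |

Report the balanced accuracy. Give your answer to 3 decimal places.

0.577

Balanced accuracy = mean of per-class recall.
  dos: recall = 319/607 = 0.5255
  probe: recall = 110/306 = 0.3595
  r2l: recall = 163/193 = 0.8446
Mean = (0.5255 + 0.3595 + 0.8446) / 3 = 0.577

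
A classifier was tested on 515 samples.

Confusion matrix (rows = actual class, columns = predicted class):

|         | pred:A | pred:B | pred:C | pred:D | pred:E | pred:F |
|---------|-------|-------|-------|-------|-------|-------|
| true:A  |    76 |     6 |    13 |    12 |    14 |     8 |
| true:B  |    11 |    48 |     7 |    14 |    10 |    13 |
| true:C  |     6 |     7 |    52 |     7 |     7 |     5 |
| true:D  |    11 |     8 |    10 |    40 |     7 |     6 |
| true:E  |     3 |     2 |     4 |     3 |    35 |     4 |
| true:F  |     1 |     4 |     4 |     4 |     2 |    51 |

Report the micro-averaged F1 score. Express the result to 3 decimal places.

Micro-averaging pools counts across classes: ΣTP=302, ΣFP=213, ΣFN=213.
Micro-F1 score = 2·TP/(2·TP+FP+FN) on pooled counts = 0.586 (equals overall accuracy in single-label multiclass).

0.586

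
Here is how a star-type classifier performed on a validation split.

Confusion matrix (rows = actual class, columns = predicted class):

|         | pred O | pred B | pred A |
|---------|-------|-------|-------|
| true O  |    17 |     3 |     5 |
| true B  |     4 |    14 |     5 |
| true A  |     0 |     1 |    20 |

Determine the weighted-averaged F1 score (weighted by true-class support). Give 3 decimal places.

Per-class F1 score (2·TP/(2·TP+FP+FN)):
  O: TP=17, FP=4+0=4, FN=3+5=8 → 34/46 = 0.7391
  B: TP=14, FP=3+1=4, FN=4+5=9 → 28/41 = 0.6829
  A: TP=20, FP=5+5=10, FN=0+1=1 → 40/51 = 0.7843
Weighted-F1 score = Σ (supportᵢ/N)·F1 scoreᵢ with N=69: (25/69)·0.7391 + (23/69)·0.6829 + (21/69)·0.7843 = 0.734

0.734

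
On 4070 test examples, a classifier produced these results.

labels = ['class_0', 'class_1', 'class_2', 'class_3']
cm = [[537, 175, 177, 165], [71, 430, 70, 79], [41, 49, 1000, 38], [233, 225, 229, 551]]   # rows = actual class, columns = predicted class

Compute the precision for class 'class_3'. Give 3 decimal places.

One-vs-rest for 'class_3': TP = diagonal; FP = other classes predicted 'class_3'; FN = 'class_3' predicted as other.
precision = TP/(TP+FP).
class_3: TP=551, FP=165+79+38=282 → 551/833 = 0.6615

0.661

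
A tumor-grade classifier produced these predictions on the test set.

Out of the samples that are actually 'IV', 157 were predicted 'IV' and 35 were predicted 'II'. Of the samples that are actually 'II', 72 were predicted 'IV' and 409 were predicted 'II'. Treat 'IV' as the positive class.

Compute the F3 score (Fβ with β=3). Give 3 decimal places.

Fβ = (1+β²)·TP / ((1+β²)·TP + β²·FN + FP), with β²=9
= 10·157 / (10·157 + 9·35 + 72) = 0.802

0.802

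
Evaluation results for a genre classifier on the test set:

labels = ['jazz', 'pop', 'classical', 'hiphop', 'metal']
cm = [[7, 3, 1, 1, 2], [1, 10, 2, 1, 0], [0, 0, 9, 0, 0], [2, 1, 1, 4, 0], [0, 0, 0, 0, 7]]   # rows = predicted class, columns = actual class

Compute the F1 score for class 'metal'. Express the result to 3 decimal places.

0.875

One-vs-rest for 'metal': TP = diagonal; FP = other classes predicted 'metal'; FN = 'metal' predicted as other.
F1 score = 2·TP/(2·TP+FP+FN).
metal: TP=7, FP=0+0+0+0=0, FN=2+0+0+0=2 → 14/16 = 0.8750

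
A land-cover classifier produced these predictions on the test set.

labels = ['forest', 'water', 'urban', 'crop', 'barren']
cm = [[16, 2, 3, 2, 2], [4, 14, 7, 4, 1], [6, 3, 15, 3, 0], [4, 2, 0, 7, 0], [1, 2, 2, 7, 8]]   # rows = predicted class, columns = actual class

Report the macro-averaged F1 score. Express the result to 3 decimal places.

Per-class F1 score (2·TP/(2·TP+FP+FN)):
  forest: TP=16, FP=2+3+2+2=9, FN=4+6+4+1=15 → 32/56 = 0.5714
  water: TP=14, FP=4+7+4+1=16, FN=2+3+2+2=9 → 28/53 = 0.5283
  urban: TP=15, FP=6+3+3+0=12, FN=3+7+0+2=12 → 30/54 = 0.5556
  crop: TP=7, FP=4+2+0+0=6, FN=2+4+3+7=16 → 14/36 = 0.3889
  barren: TP=8, FP=1+2+2+7=12, FN=2+1+0+0=3 → 16/31 = 0.5161
Macro-F1 score = mean = (0.5714 + 0.5283 + 0.5556 + 0.3889 + 0.5161) / 5 = 0.512

0.512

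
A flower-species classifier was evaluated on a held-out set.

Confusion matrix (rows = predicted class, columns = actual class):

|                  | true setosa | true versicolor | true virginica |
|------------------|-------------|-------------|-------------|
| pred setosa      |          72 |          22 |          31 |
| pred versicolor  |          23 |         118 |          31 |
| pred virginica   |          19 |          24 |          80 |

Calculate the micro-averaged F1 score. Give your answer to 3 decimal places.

0.643

Micro-averaging pools counts across classes: ΣTP=270, ΣFP=150, ΣFN=150.
Micro-F1 score = 2·TP/(2·TP+FP+FN) on pooled counts = 0.643 (equals overall accuracy in single-label multiclass).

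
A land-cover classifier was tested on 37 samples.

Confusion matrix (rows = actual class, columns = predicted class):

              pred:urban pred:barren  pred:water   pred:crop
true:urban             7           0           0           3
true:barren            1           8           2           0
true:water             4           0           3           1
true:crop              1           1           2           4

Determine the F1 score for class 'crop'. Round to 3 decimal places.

0.500

One-vs-rest for 'crop': TP = diagonal; FP = other classes predicted 'crop'; FN = 'crop' predicted as other.
F1 score = 2·TP/(2·TP+FP+FN).
crop: TP=4, FP=3+0+1=4, FN=1+1+2=4 → 8/16 = 0.5000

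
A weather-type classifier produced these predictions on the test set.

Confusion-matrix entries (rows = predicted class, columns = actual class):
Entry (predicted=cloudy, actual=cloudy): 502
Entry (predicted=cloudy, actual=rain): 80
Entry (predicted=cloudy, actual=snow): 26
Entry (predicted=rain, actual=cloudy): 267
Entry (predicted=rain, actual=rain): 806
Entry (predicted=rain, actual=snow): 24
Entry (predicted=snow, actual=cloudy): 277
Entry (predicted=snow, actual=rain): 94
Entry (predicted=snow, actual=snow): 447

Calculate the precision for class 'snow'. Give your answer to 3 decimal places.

Take TP from the diagonal, FP from the rest of the 'snow' prediction marginal, FN from the rest of the 'snow' actual marginal.
precision = TP/(TP+FP).
snow: TP=447, FP=277+94=371 → 447/818 = 0.5465

0.546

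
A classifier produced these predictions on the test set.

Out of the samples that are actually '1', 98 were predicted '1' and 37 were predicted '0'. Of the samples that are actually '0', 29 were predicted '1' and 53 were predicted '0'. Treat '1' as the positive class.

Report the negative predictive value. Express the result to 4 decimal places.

NPV = TN/(TN+FN) = 53/(53+37) = 0.5889

0.5889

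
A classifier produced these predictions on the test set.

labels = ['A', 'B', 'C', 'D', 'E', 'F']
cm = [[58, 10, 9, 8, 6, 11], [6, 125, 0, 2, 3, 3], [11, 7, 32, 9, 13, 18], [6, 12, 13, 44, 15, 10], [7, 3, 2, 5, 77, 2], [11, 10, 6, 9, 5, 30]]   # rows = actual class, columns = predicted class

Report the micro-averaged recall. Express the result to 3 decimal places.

Micro-averaging pools counts across classes: ΣTP=366, ΣFP=232, ΣFN=232.
Micro-recall = TP/(TP+FN) on pooled counts = 0.612 (equals overall accuracy in single-label multiclass).

0.612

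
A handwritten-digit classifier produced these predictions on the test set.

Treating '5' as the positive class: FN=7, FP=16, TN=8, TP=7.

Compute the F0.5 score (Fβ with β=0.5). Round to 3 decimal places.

Fβ = (1+β²)·TP / ((1+β²)·TP + β²·FN + FP), with β²=1/4
= 1.25·7 / (1.25·7 + 0.25·7 + 16) = 0.330

0.330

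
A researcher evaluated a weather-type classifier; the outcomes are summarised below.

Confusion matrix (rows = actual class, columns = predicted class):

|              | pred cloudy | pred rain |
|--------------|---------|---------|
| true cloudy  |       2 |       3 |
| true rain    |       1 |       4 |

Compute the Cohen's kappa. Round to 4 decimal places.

0.2000

Observed agreement pₒ = trace/N = 6/10 = 0.60000
Expected agreement pₑ = Σ (rowᵢ·colᵢ)/N² = (5·3 + 5·7)/10² = 0.50000
κ = (pₒ − pₑ)/(1 − pₑ) = (0.60000 − 0.50000)/(1 − 0.50000) = 0.2000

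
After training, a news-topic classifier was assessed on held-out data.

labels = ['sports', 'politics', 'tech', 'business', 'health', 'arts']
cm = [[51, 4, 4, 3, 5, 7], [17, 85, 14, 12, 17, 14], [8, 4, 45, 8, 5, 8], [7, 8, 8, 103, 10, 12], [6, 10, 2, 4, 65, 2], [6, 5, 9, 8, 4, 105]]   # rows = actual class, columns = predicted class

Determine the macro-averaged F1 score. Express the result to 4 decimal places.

0.6513

Per-class F1 score (2·TP/(2·TP+FP+FN)):
  sports: TP=51, FP=17+8+7+6+6=44, FN=4+4+3+5+7=23 → 102/169 = 0.60355
  politics: TP=85, FP=4+4+8+10+5=31, FN=17+14+12+17+14=74 → 170/275 = 0.61818
  tech: TP=45, FP=4+14+8+2+9=37, FN=8+4+8+5+8=33 → 90/160 = 0.56250
  business: TP=103, FP=3+12+8+4+8=35, FN=7+8+8+10+12=45 → 206/286 = 0.72028
  health: TP=65, FP=5+17+5+10+4=41, FN=6+10+2+4+2=24 → 130/195 = 0.66667
  arts: TP=105, FP=7+14+8+12+2=43, FN=6+5+9+8+4=32 → 210/285 = 0.73684
Macro-F1 score = mean = (0.60355 + 0.61818 + 0.56250 + 0.72028 + 0.66667 + 0.73684) / 6 = 0.6513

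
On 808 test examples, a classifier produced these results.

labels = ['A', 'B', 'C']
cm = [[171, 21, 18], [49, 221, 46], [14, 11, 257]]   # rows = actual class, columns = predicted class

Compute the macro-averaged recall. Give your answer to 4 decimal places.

Per-class recall (TP/(TP+FN)):
  A: TP=171, FN=21+18=39 → 171/210 = 0.81429
  B: TP=221, FN=49+46=95 → 221/316 = 0.69937
  C: TP=257, FN=14+11=25 → 257/282 = 0.91135
Macro-recall = mean = (0.81429 + 0.69937 + 0.91135) / 3 = 0.8083

0.8083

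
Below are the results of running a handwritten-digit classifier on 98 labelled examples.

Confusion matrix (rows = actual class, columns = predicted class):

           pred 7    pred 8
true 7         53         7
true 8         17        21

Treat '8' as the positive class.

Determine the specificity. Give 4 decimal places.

0.8833

Specificity = TN/(TN+FP) = 53/(53+7) = 0.8833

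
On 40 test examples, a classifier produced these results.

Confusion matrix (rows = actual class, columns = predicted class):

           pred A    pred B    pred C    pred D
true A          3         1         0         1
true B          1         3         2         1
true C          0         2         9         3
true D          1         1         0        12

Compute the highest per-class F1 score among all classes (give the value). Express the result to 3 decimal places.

Per-class F1 score (2·TP/(2·TP+FP+FN)):
  A: TP=3, FP=1+0+1=2, FN=1+0+1=2 → 6/10 = 0.6000
  B: TP=3, FP=1+2+1=4, FN=1+2+1=4 → 6/14 = 0.4286
  C: TP=9, FP=0+2+0=2, FN=0+2+3=5 → 18/25 = 0.7200
  D: TP=12, FP=1+1+3=5, FN=1+1+0=2 → 24/31 = 0.7742
Highest is class 'D' with F1 score = 0.774.

0.774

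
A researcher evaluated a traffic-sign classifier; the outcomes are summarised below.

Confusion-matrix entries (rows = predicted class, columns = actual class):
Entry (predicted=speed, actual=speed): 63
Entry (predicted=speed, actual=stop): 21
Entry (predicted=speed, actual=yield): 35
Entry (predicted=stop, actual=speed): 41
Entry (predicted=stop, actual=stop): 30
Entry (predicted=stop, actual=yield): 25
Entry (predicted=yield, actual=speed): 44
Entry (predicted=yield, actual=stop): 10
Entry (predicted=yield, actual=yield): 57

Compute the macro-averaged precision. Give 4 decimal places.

Per-class precision (TP/(TP+FP)):
  speed: TP=63, FP=21+35=56 → 63/119 = 0.52941
  stop: TP=30, FP=41+25=66 → 30/96 = 0.31250
  yield: TP=57, FP=44+10=54 → 57/111 = 0.51351
Macro-precision = mean = (0.52941 + 0.31250 + 0.51351) / 3 = 0.4518

0.4518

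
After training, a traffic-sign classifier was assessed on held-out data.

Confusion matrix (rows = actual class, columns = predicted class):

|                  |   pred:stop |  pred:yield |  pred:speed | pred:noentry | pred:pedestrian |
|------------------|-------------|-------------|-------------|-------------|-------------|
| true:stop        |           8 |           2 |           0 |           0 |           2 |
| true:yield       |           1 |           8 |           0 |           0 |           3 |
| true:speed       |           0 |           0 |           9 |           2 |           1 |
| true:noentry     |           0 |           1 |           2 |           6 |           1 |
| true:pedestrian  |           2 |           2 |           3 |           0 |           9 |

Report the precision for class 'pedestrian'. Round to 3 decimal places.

0.563

One-vs-rest for 'pedestrian': TP = diagonal; FP = other classes predicted 'pedestrian'; FN = 'pedestrian' predicted as other.
precision = TP/(TP+FP).
pedestrian: TP=9, FP=2+3+1+1=7 → 9/16 = 0.5625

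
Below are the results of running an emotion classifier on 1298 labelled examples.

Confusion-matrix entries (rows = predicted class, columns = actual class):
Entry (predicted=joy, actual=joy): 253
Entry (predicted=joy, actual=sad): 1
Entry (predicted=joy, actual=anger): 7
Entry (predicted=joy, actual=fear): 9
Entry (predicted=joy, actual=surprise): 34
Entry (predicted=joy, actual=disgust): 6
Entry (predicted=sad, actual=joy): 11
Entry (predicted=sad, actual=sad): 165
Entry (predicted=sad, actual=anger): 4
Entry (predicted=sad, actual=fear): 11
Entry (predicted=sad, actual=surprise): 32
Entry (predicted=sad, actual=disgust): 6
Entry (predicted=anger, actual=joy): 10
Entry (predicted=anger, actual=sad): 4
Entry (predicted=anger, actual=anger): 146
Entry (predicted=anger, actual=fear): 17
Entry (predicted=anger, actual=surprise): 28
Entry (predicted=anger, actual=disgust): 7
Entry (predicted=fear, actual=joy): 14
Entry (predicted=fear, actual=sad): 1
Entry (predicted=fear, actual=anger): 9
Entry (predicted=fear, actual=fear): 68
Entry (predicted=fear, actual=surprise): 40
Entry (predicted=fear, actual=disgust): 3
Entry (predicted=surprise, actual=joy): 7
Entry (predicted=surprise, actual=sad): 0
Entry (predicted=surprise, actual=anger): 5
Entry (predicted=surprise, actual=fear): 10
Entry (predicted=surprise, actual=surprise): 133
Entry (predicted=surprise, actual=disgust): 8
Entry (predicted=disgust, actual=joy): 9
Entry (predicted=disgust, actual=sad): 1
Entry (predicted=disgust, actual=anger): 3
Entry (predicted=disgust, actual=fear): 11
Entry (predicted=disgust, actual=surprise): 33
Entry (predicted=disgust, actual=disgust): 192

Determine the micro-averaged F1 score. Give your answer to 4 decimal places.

0.7373

Micro-averaging pools counts across classes: ΣTP=957, ΣFP=341, ΣFN=341.
Micro-F1 score = 2·TP/(2·TP+FP+FN) on pooled counts = 0.7373 (equals overall accuracy in single-label multiclass).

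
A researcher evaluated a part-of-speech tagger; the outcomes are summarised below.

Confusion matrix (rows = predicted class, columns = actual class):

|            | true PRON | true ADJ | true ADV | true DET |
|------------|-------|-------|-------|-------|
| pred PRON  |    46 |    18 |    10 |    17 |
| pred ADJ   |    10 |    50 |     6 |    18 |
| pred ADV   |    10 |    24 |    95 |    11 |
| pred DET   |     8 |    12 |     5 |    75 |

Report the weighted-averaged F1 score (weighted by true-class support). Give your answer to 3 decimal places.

Per-class F1 score (2·TP/(2·TP+FP+FN)):
  PRON: TP=46, FP=18+10+17=45, FN=10+10+8=28 → 92/165 = 0.5576
  ADJ: TP=50, FP=10+6+18=34, FN=18+24+12=54 → 100/188 = 0.5319
  ADV: TP=95, FP=10+24+11=45, FN=10+6+5=21 → 190/256 = 0.7422
  DET: TP=75, FP=8+12+5=25, FN=17+18+11=46 → 150/221 = 0.6787
Weighted-F1 score = Σ (supportᵢ/N)·F1 scoreᵢ with N=415: (74/415)·0.5576 + (104/415)·0.5319 + (116/415)·0.7422 + (121/415)·0.6787 = 0.638

0.638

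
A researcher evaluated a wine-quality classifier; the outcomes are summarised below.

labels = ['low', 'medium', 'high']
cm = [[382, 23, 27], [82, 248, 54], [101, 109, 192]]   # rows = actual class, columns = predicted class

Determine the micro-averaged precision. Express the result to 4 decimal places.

Micro-averaging pools counts across classes: ΣTP=822, ΣFP=396, ΣFN=396.
Micro-precision = TP/(TP+FP) on pooled counts = 0.6749 (equals overall accuracy in single-label multiclass).

0.6749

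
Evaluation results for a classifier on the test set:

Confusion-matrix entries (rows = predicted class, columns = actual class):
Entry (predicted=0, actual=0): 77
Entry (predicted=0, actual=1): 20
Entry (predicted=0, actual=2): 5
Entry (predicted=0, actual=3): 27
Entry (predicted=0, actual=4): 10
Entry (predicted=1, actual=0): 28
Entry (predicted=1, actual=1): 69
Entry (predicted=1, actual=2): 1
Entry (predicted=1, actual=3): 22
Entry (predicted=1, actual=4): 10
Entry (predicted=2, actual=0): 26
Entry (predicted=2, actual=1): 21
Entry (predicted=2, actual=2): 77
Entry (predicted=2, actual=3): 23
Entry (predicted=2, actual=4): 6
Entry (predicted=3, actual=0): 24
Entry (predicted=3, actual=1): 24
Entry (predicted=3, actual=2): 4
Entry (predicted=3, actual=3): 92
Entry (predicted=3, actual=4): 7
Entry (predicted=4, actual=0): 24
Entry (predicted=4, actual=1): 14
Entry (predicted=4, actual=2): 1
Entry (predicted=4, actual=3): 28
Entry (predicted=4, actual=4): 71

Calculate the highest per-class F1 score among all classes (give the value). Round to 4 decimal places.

0.6390

Per-class F1 score (2·TP/(2·TP+FP+FN)):
  0: TP=77, FP=20+5+27+10=62, FN=28+26+24+24=102 → 154/318 = 0.48428
  1: TP=69, FP=28+1+22+10=61, FN=20+21+24+14=79 → 138/278 = 0.49640
  2: TP=77, FP=26+21+23+6=76, FN=5+1+4+1=11 → 154/241 = 0.63900
  3: TP=92, FP=24+24+4+7=59, FN=27+22+23+28=100 → 184/343 = 0.53644
  4: TP=71, FP=24+14+1+28=67, FN=10+10+6+7=33 → 142/242 = 0.58678
Highest is class '2' with F1 score = 0.6390.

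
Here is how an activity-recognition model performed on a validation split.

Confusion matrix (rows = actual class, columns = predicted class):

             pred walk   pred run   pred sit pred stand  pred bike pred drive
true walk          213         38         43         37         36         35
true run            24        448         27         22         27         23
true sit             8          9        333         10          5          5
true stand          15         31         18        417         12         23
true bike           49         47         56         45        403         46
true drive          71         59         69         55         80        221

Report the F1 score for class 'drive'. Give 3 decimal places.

Take TP from the diagonal, FP from the rest of the 'drive' prediction marginal, FN from the rest of the 'drive' actual marginal.
F1 score = 2·TP/(2·TP+FP+FN).
drive: TP=221, FP=35+23+5+23+46=132, FN=71+59+69+55+80=334 → 442/908 = 0.4868

0.487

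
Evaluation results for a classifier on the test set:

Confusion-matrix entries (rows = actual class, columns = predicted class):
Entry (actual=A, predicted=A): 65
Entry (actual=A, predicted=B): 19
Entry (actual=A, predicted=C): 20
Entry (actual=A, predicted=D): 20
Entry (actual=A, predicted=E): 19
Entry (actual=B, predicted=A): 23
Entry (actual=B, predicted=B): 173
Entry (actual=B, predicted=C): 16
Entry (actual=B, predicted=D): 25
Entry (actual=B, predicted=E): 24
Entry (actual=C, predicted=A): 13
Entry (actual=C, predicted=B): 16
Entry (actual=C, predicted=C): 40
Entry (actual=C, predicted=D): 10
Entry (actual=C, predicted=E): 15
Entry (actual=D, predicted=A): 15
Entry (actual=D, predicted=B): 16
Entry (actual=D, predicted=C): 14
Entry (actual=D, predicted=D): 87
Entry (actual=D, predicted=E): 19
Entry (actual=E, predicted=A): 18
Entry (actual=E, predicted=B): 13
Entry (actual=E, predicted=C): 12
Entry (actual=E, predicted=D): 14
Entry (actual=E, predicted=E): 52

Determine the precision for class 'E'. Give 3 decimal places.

0.403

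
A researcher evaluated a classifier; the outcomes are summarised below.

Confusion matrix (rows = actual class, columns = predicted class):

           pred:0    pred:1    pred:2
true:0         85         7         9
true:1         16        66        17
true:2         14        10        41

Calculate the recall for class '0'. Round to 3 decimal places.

0.842

Take TP from the diagonal, FP from the rest of the '0' prediction marginal, FN from the rest of the '0' actual marginal.
recall = TP/(TP+FN).
0: TP=85, FN=7+9=16 → 85/101 = 0.8416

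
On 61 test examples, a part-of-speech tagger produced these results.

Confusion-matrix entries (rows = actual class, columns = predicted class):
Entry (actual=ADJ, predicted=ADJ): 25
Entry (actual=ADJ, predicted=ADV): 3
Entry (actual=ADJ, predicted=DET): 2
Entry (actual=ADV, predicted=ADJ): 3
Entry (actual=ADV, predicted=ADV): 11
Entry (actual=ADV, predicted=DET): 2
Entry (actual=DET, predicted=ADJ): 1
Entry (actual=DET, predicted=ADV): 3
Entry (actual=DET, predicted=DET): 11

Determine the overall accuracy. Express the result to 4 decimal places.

0.7705

Accuracy = trace / total = (25+11+11=47) / 61 = 47/61 = 0.7705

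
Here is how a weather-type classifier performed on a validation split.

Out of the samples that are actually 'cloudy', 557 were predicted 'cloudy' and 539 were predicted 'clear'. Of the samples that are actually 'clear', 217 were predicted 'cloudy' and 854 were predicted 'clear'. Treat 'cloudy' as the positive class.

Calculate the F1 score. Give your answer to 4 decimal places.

0.5957

Precision = TP/(TP+FP) = 557/774 = 0.7196
Recall = TP/(TP+FN) = 557/1096 = 0.5082
F1 = 2·TP/(2·TP+FP+FN) = 1114/1870 = 0.5957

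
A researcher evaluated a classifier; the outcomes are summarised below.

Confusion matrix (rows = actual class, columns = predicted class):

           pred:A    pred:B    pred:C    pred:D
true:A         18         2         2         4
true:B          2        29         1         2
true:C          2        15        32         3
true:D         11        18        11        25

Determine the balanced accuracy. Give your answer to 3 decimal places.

Balanced accuracy = mean of per-class recall.
  A: recall = 18/26 = 0.6923
  B: recall = 29/34 = 0.8529
  C: recall = 32/52 = 0.6154
  D: recall = 25/65 = 0.3846
Mean = (0.6923 + 0.8529 + 0.6154 + 0.3846) / 4 = 0.636

0.636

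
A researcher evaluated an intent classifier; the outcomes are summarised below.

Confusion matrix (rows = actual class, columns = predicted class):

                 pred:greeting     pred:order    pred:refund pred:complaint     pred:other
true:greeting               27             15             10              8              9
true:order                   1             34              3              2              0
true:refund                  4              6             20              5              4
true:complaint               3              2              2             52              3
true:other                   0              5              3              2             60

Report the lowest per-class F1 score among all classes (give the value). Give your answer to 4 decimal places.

Per-class F1 score (2·TP/(2·TP+FP+FN)):
  greeting: TP=27, FP=1+4+3+0=8, FN=15+10+8+9=42 → 54/104 = 0.51923
  order: TP=34, FP=15+6+2+5=28, FN=1+3+2+0=6 → 68/102 = 0.66667
  refund: TP=20, FP=10+3+2+3=18, FN=4+6+5+4=19 → 40/77 = 0.51948
  complaint: TP=52, FP=8+2+5+2=17, FN=3+2+2+3=10 → 104/131 = 0.79389
  other: TP=60, FP=9+0+4+3=16, FN=0+5+3+2=10 → 120/146 = 0.82192
Lowest is class 'greeting' with F1 score = 0.5192.

0.5192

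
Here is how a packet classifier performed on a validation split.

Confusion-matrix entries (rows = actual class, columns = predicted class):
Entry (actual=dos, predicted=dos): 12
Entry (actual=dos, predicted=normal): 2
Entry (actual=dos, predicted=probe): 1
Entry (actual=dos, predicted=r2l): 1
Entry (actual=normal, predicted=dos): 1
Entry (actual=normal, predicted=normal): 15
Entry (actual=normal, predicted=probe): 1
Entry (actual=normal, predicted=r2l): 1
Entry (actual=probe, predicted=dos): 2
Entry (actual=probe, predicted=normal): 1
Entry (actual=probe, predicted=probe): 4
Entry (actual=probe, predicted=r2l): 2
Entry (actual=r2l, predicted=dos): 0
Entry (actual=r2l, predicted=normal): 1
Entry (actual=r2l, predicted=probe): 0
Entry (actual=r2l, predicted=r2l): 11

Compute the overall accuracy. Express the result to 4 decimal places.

Accuracy = trace / total = (12+15+4+11=42) / 55 = 42/55 = 0.7636

0.7636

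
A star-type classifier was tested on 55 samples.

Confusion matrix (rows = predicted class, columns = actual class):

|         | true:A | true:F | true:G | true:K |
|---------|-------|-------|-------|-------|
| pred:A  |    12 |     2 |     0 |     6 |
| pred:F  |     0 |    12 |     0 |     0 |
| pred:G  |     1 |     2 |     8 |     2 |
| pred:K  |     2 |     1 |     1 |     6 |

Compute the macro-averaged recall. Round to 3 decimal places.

0.706

Per-class recall (TP/(TP+FN)):
  A: TP=12, FN=0+1+2=3 → 12/15 = 0.8000
  F: TP=12, FN=2+2+1=5 → 12/17 = 0.7059
  G: TP=8, FN=0+0+1=1 → 8/9 = 0.8889
  K: TP=6, FN=6+0+2=8 → 6/14 = 0.4286
Macro-recall = mean = (0.8000 + 0.7059 + 0.8889 + 0.4286) / 4 = 0.706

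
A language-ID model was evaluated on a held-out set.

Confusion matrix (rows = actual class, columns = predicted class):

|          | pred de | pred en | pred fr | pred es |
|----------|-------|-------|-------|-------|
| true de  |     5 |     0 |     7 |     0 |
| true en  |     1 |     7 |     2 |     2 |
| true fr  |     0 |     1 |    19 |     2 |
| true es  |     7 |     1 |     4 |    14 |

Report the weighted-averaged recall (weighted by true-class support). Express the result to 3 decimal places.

0.625

Per-class recall (TP/(TP+FN)):
  de: TP=5, FN=0+7+0=7 → 5/12 = 0.4167
  en: TP=7, FN=1+2+2=5 → 7/12 = 0.5833
  fr: TP=19, FN=0+1+2=3 → 19/22 = 0.8636
  es: TP=14, FN=7+1+4=12 → 14/26 = 0.5385
Weighted-recall = Σ (supportᵢ/N)·recallᵢ with N=72: (12/72)·0.4167 + (12/72)·0.5833 + (22/72)·0.8636 + (26/72)·0.5385 = 0.625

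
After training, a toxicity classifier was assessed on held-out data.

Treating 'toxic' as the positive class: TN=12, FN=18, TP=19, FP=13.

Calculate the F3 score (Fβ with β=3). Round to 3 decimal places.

0.521

Fβ = (1+β²)·TP / ((1+β²)·TP + β²·FN + FP), with β²=9
= 10·19 / (10·19 + 9·18 + 13) = 0.521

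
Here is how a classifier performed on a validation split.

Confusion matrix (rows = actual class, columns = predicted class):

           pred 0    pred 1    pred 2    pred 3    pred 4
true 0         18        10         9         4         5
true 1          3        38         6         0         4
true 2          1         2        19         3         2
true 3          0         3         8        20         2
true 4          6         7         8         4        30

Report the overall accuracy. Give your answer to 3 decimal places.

0.590

Accuracy = trace / total = (18+38+19+20+30=125) / 212 = 125/212 = 0.590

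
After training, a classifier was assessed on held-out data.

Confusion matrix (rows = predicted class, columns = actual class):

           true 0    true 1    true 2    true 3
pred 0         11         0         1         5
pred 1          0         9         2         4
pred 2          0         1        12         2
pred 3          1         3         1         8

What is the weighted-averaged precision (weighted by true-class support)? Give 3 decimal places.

0.668

Per-class precision (TP/(TP+FP)):
  0: TP=11, FP=0+1+5=6 → 11/17 = 0.6471
  1: TP=9, FP=0+2+4=6 → 9/15 = 0.6000
  2: TP=12, FP=0+1+2=3 → 12/15 = 0.8000
  3: TP=8, FP=1+3+1=5 → 8/13 = 0.6154
Weighted-precision = Σ (supportᵢ/N)·precisionᵢ with N=60: (12/60)·0.6471 + (13/60)·0.6000 + (16/60)·0.8000 + (19/60)·0.6154 = 0.668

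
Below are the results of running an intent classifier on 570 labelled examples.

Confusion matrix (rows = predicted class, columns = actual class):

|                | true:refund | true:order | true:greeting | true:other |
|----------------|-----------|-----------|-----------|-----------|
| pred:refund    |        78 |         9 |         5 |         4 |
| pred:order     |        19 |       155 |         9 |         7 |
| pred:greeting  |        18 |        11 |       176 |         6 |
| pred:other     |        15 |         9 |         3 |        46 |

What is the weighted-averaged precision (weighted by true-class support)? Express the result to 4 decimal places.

Per-class precision (TP/(TP+FP)):
  refund: TP=78, FP=9+5+4=18 → 78/96 = 0.81250
  order: TP=155, FP=19+9+7=35 → 155/190 = 0.81579
  greeting: TP=176, FP=18+11+6=35 → 176/211 = 0.83412
  other: TP=46, FP=15+9+3=27 → 46/73 = 0.63014
Weighted-precision = Σ (supportᵢ/N)·precisionᵢ with N=570: (130/570)·0.81250 + (184/570)·0.81579 + (193/570)·0.83412 + (63/570)·0.63014 = 0.8007

0.8007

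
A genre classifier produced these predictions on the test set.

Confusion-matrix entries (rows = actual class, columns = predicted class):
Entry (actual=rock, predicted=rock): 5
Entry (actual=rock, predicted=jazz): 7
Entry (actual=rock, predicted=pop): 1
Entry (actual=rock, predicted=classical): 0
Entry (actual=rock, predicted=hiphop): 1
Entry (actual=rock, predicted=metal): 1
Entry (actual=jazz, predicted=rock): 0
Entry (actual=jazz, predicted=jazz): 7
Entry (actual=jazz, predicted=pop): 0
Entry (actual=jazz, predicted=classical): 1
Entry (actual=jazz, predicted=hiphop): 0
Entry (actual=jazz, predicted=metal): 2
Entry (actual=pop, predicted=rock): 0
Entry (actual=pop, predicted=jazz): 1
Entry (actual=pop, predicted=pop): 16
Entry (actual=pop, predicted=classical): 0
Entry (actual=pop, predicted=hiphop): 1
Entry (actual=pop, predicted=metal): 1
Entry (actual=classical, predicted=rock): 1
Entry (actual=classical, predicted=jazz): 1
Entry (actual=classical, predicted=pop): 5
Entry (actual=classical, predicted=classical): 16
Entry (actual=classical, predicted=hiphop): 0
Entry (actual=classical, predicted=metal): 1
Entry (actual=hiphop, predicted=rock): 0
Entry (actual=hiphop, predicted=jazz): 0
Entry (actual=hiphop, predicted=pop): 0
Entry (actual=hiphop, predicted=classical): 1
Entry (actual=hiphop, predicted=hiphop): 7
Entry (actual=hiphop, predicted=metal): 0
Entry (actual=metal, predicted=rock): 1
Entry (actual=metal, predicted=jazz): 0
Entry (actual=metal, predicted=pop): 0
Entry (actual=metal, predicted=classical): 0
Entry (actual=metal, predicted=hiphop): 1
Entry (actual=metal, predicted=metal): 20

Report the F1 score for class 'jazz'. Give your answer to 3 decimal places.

0.538

Treat 'jazz' as positive and all other classes as negative.
F1 score = 2·TP/(2·TP+FP+FN).
jazz: TP=7, FP=7+1+1+0+0=9, FN=0+0+1+0+2=3 → 14/26 = 0.5385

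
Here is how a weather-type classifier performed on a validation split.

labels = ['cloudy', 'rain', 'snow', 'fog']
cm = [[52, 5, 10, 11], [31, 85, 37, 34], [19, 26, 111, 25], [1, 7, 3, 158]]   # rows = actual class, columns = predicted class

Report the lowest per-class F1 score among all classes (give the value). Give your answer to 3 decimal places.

Per-class F1 score (2·TP/(2·TP+FP+FN)):
  cloudy: TP=52, FP=31+19+1=51, FN=5+10+11=26 → 104/181 = 0.5746
  rain: TP=85, FP=5+26+7=38, FN=31+37+34=102 → 170/310 = 0.5484
  snow: TP=111, FP=10+37+3=50, FN=19+26+25=70 → 222/342 = 0.6491
  fog: TP=158, FP=11+34+25=70, FN=1+7+3=11 → 316/397 = 0.7960
Lowest is class 'rain' with F1 score = 0.548.

0.548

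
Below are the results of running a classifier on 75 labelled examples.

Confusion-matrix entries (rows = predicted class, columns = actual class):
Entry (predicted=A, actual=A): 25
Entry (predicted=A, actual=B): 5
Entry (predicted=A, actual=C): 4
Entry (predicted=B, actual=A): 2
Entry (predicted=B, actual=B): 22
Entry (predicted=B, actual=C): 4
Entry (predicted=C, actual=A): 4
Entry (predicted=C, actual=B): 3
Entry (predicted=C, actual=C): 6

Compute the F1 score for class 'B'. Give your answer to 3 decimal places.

Treat 'B' as positive and all other classes as negative.
F1 score = 2·TP/(2·TP+FP+FN).
B: TP=22, FP=2+4=6, FN=5+3=8 → 44/58 = 0.7586

0.759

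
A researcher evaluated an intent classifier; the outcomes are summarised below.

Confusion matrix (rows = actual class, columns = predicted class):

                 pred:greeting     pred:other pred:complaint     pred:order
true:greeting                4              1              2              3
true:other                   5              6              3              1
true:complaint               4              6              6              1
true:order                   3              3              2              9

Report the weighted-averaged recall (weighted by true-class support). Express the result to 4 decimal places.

0.4237

Per-class recall (TP/(TP+FN)):
  greeting: TP=4, FN=1+2+3=6 → 4/10 = 0.40000
  other: TP=6, FN=5+3+1=9 → 6/15 = 0.40000
  complaint: TP=6, FN=4+6+1=11 → 6/17 = 0.35294
  order: TP=9, FN=3+3+2=8 → 9/17 = 0.52941
Weighted-recall = Σ (supportᵢ/N)·recallᵢ with N=59: (10/59)·0.40000 + (15/59)·0.40000 + (17/59)·0.35294 + (17/59)·0.52941 = 0.4237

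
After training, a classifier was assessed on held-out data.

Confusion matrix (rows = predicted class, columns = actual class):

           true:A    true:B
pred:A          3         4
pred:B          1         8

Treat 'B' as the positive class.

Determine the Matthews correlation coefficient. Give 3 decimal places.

MCC = (TP·TN − FP·FN) / √((TP+FP)(TP+FN)(TN+FP)(TN+FN))
Numerator = 8·3 − 1·4 = 20
Denominator = √(9·12·4·7) = √3024 = 54.9909
MCC = 20 / 54.9909 = 0.364

0.364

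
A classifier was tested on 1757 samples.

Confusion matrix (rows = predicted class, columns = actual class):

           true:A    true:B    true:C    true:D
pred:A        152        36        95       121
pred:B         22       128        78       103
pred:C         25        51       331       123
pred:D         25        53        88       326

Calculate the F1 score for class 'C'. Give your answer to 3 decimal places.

Treat 'C' as positive and all other classes as negative.
F1 score = 2·TP/(2·TP+FP+FN).
C: TP=331, FP=25+51+123=199, FN=95+78+88=261 → 662/1122 = 0.5900

0.590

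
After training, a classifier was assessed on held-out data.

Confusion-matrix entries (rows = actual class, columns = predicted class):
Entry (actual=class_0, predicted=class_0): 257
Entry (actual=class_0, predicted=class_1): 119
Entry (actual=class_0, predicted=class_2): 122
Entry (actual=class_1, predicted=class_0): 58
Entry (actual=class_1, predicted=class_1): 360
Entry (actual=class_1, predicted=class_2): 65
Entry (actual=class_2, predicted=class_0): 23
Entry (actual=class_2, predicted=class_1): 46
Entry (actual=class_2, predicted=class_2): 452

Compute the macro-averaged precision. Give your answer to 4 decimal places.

0.7178

Per-class precision (TP/(TP+FP)):
  class_0: TP=257, FP=58+23=81 → 257/338 = 0.76036
  class_1: TP=360, FP=119+46=165 → 360/525 = 0.68571
  class_2: TP=452, FP=122+65=187 → 452/639 = 0.70736
Macro-precision = mean = (0.76036 + 0.68571 + 0.70736) / 3 = 0.7178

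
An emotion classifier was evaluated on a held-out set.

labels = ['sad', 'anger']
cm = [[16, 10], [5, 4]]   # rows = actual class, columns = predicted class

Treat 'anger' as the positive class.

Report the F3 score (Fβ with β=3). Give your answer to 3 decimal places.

0.421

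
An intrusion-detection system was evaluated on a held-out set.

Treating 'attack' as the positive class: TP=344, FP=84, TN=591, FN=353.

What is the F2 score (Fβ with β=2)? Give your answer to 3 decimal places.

0.535

Fβ = (1+β²)·TP / ((1+β²)·TP + β²·FN + FP), with β²=4
= 5·344 / (5·344 + 4·353 + 84) = 0.535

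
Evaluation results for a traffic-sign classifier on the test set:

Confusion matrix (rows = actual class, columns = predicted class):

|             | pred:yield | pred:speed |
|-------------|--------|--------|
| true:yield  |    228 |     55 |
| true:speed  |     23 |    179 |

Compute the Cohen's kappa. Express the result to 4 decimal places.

Observed agreement pₒ = trace/N = 407/485 = 0.83918
Expected agreement pₑ = Σ (rowᵢ·colᵢ)/N² = (283·251 + 202·234)/485² = 0.50293
κ = (pₒ − pₑ)/(1 − pₑ) = (0.83918 − 0.50293)/(1 − 0.50293) = 0.6765

0.6765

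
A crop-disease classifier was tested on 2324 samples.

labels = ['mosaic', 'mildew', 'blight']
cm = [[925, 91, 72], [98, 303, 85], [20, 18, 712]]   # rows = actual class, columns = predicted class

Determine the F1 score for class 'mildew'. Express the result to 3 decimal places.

0.675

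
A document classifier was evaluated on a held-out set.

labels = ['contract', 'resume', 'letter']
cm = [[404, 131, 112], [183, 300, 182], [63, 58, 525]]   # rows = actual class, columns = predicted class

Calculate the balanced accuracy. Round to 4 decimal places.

0.6294

Balanced accuracy = mean of per-class recall.
  contract: recall = 404/647 = 0.62442
  resume: recall = 300/665 = 0.45113
  letter: recall = 525/646 = 0.81269
Mean = (0.62442 + 0.45113 + 0.81269) / 3 = 0.6294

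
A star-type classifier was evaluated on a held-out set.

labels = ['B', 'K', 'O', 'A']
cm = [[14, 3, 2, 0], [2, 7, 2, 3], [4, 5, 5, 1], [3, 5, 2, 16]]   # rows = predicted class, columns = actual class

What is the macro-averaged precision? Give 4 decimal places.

0.5464

Per-class precision (TP/(TP+FP)):
  B: TP=14, FP=3+2+0=5 → 14/19 = 0.73684
  K: TP=7, FP=2+2+3=7 → 7/14 = 0.50000
  O: TP=5, FP=4+5+1=10 → 5/15 = 0.33333
  A: TP=16, FP=3+5+2=10 → 16/26 = 0.61538
Macro-precision = mean = (0.73684 + 0.50000 + 0.33333 + 0.61538) / 4 = 0.5464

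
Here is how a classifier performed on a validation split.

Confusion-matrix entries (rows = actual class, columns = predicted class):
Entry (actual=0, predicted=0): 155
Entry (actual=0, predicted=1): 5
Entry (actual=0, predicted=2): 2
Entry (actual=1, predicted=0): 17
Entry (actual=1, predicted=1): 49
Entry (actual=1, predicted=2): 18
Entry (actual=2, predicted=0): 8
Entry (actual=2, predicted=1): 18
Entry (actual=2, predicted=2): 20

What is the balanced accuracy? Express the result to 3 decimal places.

Balanced accuracy = mean of per-class recall.
  0: recall = 155/162 = 0.9568
  1: recall = 49/84 = 0.5833
  2: recall = 20/46 = 0.4348
Mean = (0.9568 + 0.5833 + 0.4348) / 3 = 0.658

0.658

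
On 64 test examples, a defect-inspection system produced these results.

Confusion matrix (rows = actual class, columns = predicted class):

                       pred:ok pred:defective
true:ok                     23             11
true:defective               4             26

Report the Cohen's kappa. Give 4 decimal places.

0.5358

Observed agreement pₒ = trace/N = 49/64 = 0.76563
Expected agreement pₑ = Σ (rowᵢ·colᵢ)/N² = (34·27 + 30·37)/64² = 0.49512
κ = (pₒ − pₑ)/(1 − pₑ) = (0.76563 − 0.49512)/(1 − 0.49512) = 0.5358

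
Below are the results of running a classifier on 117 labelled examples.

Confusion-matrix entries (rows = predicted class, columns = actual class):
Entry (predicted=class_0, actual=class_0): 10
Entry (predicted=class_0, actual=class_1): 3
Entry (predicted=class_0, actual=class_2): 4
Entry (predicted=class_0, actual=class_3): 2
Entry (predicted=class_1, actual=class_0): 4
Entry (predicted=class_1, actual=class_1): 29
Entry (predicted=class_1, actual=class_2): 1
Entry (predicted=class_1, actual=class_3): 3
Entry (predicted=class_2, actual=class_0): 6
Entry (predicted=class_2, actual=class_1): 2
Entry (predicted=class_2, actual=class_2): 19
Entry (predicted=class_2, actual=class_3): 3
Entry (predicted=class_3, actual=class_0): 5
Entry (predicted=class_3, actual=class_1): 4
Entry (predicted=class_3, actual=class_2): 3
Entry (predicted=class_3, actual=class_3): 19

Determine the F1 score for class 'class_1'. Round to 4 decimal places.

0.7733

Treat 'class_1' as positive and all other classes as negative.
F1 score = 2·TP/(2·TP+FP+FN).
class_1: TP=29, FP=4+1+3=8, FN=3+2+4=9 → 58/75 = 0.77333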